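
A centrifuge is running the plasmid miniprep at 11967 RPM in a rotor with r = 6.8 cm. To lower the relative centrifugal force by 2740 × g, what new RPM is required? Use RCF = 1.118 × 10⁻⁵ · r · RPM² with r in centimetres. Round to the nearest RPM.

≈ 10352 RPM

Current RCF = 1.118 × 10⁻⁵ × 6.8 × (11967)² = 1.118 × 10⁻⁵ × 6.8 × 143,209,089 ≈ 10,887.3 × g
Target RCF = 10,887.3 − 2,740 = 8,147.3 × g
N² = 8,147.3 / (7.6024 × 10⁻⁵) = 107,167,473
N ≈ √107,167,473 ≈ 10,352.2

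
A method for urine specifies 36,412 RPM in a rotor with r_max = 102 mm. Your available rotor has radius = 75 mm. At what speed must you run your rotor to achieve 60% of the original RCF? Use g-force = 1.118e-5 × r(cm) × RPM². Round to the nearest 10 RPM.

≈ 32890 RPM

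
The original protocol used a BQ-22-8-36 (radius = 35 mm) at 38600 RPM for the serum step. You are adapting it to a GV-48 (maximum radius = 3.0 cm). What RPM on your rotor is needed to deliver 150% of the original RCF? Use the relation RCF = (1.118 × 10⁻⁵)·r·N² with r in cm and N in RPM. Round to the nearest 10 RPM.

Original rotor: r = 35 mm = 3.5 cm
RCF_original = 1.118 × 10⁻⁵ × 3.5 × (38600)² = 1.118 × 10⁻⁵ × 3.5 × 1,489,960,000 ≈ 58,302.1 × g
Target RCF = 1.5 × 58,302.1 ≈ 87,453.1 × g
87,453.1 = 1.118 × 10⁻⁵ × 3 × N²
N² = 87,453.1 / (3.354 × 10⁻⁵) = 2,607,426,953
N ≈ √2,607,426,953 ≈ 51,063.0

≈ 51060 RPM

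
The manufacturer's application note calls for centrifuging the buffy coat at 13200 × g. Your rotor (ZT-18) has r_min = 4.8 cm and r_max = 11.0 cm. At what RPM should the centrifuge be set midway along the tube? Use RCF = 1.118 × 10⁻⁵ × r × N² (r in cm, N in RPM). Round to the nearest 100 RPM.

r_avg = (4.8 + 11.0) / 2 = 7.9 cm
13,200 = 1.118 × 10⁻⁵ × 7.9 × N²
N² = 13,200 / (8.8322 × 10⁻⁵) = 149,453,137
N ≈ √149,453,137 ≈ 12,225.1

≈ 12200 RPM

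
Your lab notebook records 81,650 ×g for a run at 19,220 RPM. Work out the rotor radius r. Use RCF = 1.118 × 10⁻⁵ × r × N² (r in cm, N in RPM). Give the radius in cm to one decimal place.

19.8 cm

81650 = 1.118 × 10⁻⁵ × r × (19220)²
r = 81650 / (1.118 × 10⁻⁵ × 369,408,400) = 81650 / 4129.986 ≈ 19.770 cm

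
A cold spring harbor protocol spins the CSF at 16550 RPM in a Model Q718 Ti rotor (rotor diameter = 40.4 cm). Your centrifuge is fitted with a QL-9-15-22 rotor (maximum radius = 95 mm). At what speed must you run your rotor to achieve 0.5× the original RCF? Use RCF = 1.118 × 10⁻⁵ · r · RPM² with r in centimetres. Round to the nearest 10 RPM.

Original rotor: r = 40.4 / 2 = 20.2 cm
RCF = 1.118 × 10⁻⁵ × r × N²
RCF_original = 1.118 × 10⁻⁵ × 20.2 × (16550)² = 1.118 × 10⁻⁵ × 20.2 × 273,902,500 ≈ 61,857 × g
Target RCF = 0.5 × 61,857 ≈ 30,928.5 × g
Your rotor: r = 95 mm = 9.5 cm
30,928.5 = 1.118 × 10⁻⁵ × 9.5 × N²
N² = 30,928.5 / (10.621 × 10⁻⁵) = 291,201,393
N ≈ √291,201,393 ≈ 17,064.6

17060 RPM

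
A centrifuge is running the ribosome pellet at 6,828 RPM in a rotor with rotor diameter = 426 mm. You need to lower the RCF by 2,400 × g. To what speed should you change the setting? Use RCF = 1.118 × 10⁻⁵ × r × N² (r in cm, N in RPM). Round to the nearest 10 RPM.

N₂ ≈ 6050 RPM

r = 426 mm / 2 = 213 mm = 21.3 cm
Current RCF = 1.118 × 10⁻⁵ × 21.3 × (6828)² = 1.118 × 10⁻⁵ × 21.3 × 46,621,584 ≈ 11,102.2 × g
Target RCF = 11,102.2 − 2,400 = 8,702.2 × g
N² = 8,702.2 / (23.8134 × 10⁻⁵) = 36,543,291
N ≈ √36,543,291 ≈ 6,045.1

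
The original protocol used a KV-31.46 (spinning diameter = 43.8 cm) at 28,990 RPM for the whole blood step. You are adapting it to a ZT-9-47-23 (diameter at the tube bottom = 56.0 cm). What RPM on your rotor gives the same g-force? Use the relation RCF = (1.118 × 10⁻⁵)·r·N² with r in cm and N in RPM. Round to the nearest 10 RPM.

25640 RPM

Original rotor: r = 43.8 / 2 = 21.9 cm
RCF_original = 1.118 × 10⁻⁵ × 21.9 × (28990)² = 1.118 × 10⁻⁵ × 21.9 × 840,420,100 ≈ 205,770.1 × g
Your rotor: r = 56.0 / 2 = 28 cm
205,770.1 = 1.118 × 10⁻⁵ × 28 × N²
N² = 205,770.1 / (31.304 × 10⁻⁵) = 657,328,456
N ≈ √657,328,456 ≈ 25,638.4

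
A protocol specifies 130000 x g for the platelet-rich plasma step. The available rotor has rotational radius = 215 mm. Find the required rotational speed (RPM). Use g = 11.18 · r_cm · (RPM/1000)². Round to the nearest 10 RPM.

r = 215 mm = 21.5 cm
RCF = 11.18 × r × (N/1000)²
130,000 = 11.18 × 21.5 × (N/1000)²
(N/1000)² = 130,000 / 240.37 = 540.8329
N = 1000 × √540.8329 ≈ 23,255.8

N ≈ 23260 RPM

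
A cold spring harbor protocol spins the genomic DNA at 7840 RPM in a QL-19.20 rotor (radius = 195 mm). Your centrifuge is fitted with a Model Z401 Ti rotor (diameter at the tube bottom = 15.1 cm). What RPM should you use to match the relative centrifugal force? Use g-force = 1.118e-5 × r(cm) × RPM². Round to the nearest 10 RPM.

12600 RPM

Original rotor: r = 195 mm = 19.5 cm
RCF_original = 1.118 × 10⁻⁵ × 19.5 × (7840)² = 1.118 × 10⁻⁵ × 19.5 × 61,465,600 ≈ 13,400.1 × g
Your rotor: r = 15.1 / 2 = 7.55 cm
13,400.1 = 1.118 × 10⁻⁵ × 7.55 × N²
N² = 13,400.1 / (8.4409 × 10⁻⁵) = 158,752,029
N ≈ √158,752,029 ≈ 12,599.7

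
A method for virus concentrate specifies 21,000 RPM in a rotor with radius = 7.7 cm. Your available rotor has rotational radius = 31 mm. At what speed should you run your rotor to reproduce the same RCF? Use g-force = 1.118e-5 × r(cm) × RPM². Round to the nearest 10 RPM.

RCF_original = 1.118 × 10⁻⁵ × 7.7 × (21000)² = 1.118 × 10⁻⁵ × 7.7 × 441,000,000 ≈ 37,963.9 × g
Your rotor: r = 31 mm = 3.1 cm
37,963.9 = 1.118 × 10⁻⁵ × 3.1 × N²
N² = 37,963.9 / (3.4658 × 10⁻⁵) = 1,095,386,347
N ≈ √1,095,386,347 ≈ 33,096.6

33100 RPM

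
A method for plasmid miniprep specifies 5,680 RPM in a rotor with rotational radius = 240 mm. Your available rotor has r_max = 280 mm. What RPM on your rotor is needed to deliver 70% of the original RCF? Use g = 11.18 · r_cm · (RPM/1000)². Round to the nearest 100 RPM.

≈ 4400 RPM

Original rotor: r = 240 mm = 24.0 cm
RCF_original = 11.18 × 24 × (5.68)² = 11.18 × 24 × 32.2624 ≈ 8,656.6 × g
Target RCF = 0.7 × 8,656.6 ≈ 6,059.6 × g
Your rotor: r = 280 mm = 28.0 cm
6,059.6 = 11.18 × 28 × (N/1000)²
(N/1000)² = 6,059.6 / 313.04 = 19.35727
N = 1000 × √19.35727 ≈ 4,399.7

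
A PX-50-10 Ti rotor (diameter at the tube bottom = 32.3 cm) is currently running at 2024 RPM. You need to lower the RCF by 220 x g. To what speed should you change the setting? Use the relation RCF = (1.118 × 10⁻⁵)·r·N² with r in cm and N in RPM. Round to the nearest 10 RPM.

N₂ ≈ 1700 RPM

r = 32.3 / 2 = 16.15 cm
Current RCF = 1.118 × 10⁻⁵ × 16.15 × (2024)² = 1.118 × 10⁻⁵ × 16.15 × 4,096,576 ≈ 739.7 × g
Target RCF = 739.7 − 220 = 519.7 × g
N² = 519.7 / (18.0557 × 10⁻⁵) = 2,878,315
N ≈ √2,878,315 ≈ 1,696.6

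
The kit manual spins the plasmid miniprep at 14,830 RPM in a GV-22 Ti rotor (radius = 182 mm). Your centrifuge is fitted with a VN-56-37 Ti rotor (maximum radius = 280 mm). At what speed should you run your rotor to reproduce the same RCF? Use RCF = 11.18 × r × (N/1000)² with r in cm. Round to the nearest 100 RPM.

≈ 12000 RPM

Original rotor: r = 182 mm = 18.2 cm
RCF_original = 11.18 × 18.2 × (14.83)² = 11.18 × 18.2 × 219.9289 ≈ 44,750.3 × g
Your rotor: r = 280 mm = 28.0 cm
44,750.3 = 11.18 × 28 × (N/1000)²
(N/1000)² = 44,750.3 / 313.04 = 142.9539
N = 1000 × √142.9539 ≈ 11,956.3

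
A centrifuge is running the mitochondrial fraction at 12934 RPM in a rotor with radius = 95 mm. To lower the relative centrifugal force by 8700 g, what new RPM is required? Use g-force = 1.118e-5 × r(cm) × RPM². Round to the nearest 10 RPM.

N₂ ≈ 9240 RPM

r = 95 mm = 9.5 cm
Current RCF = 1.118 × 10⁻⁵ × 9.5 × (12934)² = 1.118 × 10⁻⁵ × 9.5 × 167,288,356 ≈ 17,767.7 × g
Target RCF = 17,767.7 − 8,700 = 9,067.7 × g
N² = 9,067.7 / (10.621 × 10⁻⁵) = 85,375,200
N ≈ √85,375,200 ≈ 9,239.9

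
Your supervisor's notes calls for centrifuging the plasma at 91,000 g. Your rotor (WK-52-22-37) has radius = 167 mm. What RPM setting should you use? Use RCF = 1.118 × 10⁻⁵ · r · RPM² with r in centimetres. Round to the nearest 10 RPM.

N ≈ 22080 RPM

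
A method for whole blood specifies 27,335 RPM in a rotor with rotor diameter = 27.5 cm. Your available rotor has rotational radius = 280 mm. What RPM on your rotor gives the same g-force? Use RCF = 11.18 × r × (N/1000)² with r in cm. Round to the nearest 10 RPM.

Original rotor: r = 27.5 / 2 = 13.75 cm
RCF_original = 11.18 × 13.75 × (27.335)² = 11.18 × 13.75 × 747.202225 ≈ 114,863.7 × g
Your rotor: r = 280 mm = 28.0 cm
114,863.7 = 11.18 × 28 × (N/1000)²
(N/1000)² = 114,863.7 / 313.04 = 366.9298
N = 1000 × √366.9298 ≈ 19,155.4

19160 RPM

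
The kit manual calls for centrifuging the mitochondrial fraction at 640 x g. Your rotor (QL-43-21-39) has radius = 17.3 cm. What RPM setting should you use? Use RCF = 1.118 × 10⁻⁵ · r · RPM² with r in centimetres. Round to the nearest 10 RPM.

≈ 1820 RPM

640 = 1.118 × 10⁻⁵ × 17.3 × N²
N² = 640 / (19.3414 × 10⁻⁵) = 3,308,964
N ≈ √3,308,964 ≈ 1,819.1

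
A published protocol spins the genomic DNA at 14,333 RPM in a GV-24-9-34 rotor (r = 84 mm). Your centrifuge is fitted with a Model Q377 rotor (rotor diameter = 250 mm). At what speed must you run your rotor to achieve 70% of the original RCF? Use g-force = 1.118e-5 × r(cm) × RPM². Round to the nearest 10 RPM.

Original rotor: r = 84 mm = 8.4 cm
RCF = 1.118 × 10⁻⁵ × r × N²
RCF_original = 1.118 × 10⁻⁵ × 8.4 × (14333)² = 1.118 × 10⁻⁵ × 8.4 × 205,434,889 ≈ 19,292.8 × g
Target RCF = 0.7 × 19,292.8 ≈ 13,505 × g
Your rotor: r = 250 mm / 2 = 125 mm = 12.5 cm
13,505 = 1.118 × 10⁻⁵ × 12.5 × N²
N² = 13,505 / (13.975 × 10⁻⁵) = 96,636,852
N ≈ √96,636,852 ≈ 9,830.4

≈ 9830 RPM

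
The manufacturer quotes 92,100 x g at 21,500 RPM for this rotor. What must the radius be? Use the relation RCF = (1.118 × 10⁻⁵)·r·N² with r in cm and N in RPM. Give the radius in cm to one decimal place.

17.8 cm

92100 = 1.118 × 10⁻⁵ × r × (21500)²
r = 92100 / (1.118 × 10⁻⁵ × 462,250,000) = 92100 / 5167.955 ≈ 17.821 cm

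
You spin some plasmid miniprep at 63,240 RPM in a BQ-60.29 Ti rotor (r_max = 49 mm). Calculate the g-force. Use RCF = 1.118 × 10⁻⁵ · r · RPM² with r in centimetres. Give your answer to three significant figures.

≈ 219000 x g

r = 49 mm = 4.9 cm
RCF = 1.118 × 10⁻⁵ × 4.9 × (63240)² = 1.118 × 10⁻⁵ × 4.9 × 3,999,297,600 ≈ 219,089.5 × g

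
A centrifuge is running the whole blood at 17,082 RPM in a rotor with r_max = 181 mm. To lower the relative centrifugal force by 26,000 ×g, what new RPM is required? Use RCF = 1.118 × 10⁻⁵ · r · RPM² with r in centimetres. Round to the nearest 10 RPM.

r = 181 mm = 18.1 cm
Current RCF = 1.118 × 10⁻⁵ × 18.1 × (17082)² = 1.118 × 10⁻⁵ × 18.1 × 291,794,724 ≈ 59,047 × g
Target RCF = 59,047 − 26,000 = 33,047 × g
N² = 33,047 / (20.2358 × 10⁻⁵) = 163,309,580
N ≈ √163,309,580 ≈ 12,779.3

N₂ ≈ 12780 RPM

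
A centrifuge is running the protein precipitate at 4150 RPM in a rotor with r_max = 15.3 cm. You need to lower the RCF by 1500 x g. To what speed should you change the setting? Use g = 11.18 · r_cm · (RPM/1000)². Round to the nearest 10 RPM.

N₂ ≈ 2910 RPM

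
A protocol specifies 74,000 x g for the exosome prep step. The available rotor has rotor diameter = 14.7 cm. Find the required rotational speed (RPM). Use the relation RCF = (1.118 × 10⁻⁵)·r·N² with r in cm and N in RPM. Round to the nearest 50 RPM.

r = 14.7 / 2 = 7.35 cm
74,000 = 1.118 × 10⁻⁵ × 7.35 × N²
N² = 74,000 / (8.2173 × 10⁻⁵) = 900,539,107
N ≈ √900,539,107 ≈ 30,009.0

N ≈ 30000 RPM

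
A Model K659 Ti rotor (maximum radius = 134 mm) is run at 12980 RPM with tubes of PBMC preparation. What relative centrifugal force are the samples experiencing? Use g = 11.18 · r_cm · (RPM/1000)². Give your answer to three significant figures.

r = 134 mm = 13.4 cm
RCF = 11.18 × 13.4 × (12.98)² = 11.18 × 13.4 × 168.4804 ≈ 25,240.4 × g

RCF ≈ 25200 × g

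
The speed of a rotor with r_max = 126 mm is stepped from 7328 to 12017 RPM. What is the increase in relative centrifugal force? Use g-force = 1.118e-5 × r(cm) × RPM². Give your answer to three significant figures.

12800 ×g

r = 126 mm = 12.6 cm
RCF₁ = 1.118 × 10⁻⁵ × 12.6 × (7328)² = 1.118 × 10⁻⁵ × 12.6 × 53,699,584 ≈ 7,564.6 × g
RCF₂ = 1.118 × 10⁻⁵ × 12.6 × (12017)² = 1.118 × 10⁻⁵ × 12.6 × 144,408,289 ≈ 20,342.5 × g
Increase = 20,342.5 − 7,564.6 = 12,777.9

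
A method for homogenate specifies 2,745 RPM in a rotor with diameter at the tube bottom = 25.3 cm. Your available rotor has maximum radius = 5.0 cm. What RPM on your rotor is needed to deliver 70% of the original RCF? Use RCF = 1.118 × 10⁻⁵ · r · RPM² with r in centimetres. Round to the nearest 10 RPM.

≈ 3650 RPM

Original rotor: r = 25.3 / 2 = 12.65 cm
RCF_original = 1.118 × 10⁻⁵ × 12.65 × (2745)² = 1.118 × 10⁻⁵ × 12.65 × 7,535,025 ≈ 1,065.7 × g
Target RCF = 0.7 × 1,065.7 ≈ 746 × g
746 = 1.118 × 10⁻⁵ × 5 × N²
N² = 746 / (5.59 × 10⁻⁵) = 13,345,259
N ≈ √13,345,259 ≈ 3,653.1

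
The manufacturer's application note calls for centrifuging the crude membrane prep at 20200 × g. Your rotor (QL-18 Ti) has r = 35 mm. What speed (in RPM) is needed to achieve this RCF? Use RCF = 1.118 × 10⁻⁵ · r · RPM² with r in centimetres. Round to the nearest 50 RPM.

N ≈ 22700 RPM

r = 35 mm = 3.5 cm
20,200 = 1.118 × 10⁻⁵ × 3.5 × N²
N² = 20,200 / (3.913 × 10⁻⁵) = 516,227,958
N ≈ √516,227,958 ≈ 22,720.7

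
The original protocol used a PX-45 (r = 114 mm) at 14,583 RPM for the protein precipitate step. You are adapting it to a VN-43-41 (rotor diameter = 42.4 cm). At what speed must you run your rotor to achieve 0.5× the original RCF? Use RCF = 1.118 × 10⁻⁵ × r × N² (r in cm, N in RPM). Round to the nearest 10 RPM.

Original rotor: r = 114 mm = 11.4 cm
RCF = 1.118 × 10⁻⁵ × r × N²
RCF_original = 1.118 × 10⁻⁵ × 11.4 × (14583)² = 1.118 × 10⁻⁵ × 11.4 × 212,663,889 ≈ 27,104.4 × g
Target RCF = 0.5 × 27,104.4 ≈ 13,552.2 × g
Your rotor: r = 42.4 / 2 = 21.2 cm
13,552.2 = 1.118 × 10⁻⁵ × 21.2 × N²
N² = 13,552.2 / (23.7016 × 10⁻⁵) = 57,178,418
N ≈ √57,178,418 ≈ 7,561.6

≈ 7560 RPM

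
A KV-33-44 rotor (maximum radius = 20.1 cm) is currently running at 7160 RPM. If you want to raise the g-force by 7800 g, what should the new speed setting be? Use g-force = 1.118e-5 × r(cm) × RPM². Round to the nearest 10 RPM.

Current RCF = 1.118 × 10⁻⁵ × 20.1 × (7160)² = 1.118 × 10⁻⁵ × 20.1 × 51,265,600 ≈ 11,520.3 × g
Target RCF = 11,520.3 + 7,800 = 19,320.3 × g
N² = 19,320.3 / (22.4718 × 10⁻⁵) = 85,975,756
N ≈ √85,975,756 ≈ 9,272.3

≈ 9270 RPM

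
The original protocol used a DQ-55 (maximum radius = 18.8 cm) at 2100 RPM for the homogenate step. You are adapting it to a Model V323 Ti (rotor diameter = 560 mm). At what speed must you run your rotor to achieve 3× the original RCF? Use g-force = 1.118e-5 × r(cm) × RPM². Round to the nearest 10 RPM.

≈ 2980 RPM

RCF_original = 1.118 × 10⁻⁵ × 18.8 × (2100)² = 1.118 × 10⁻⁵ × 18.8 × 4,410,000 ≈ 926.9 × g
Target RCF = 3 × 926.9 ≈ 2,780.7 × g
Your rotor: r = 560 mm / 2 = 280 mm = 28 cm
2,780.7 = 1.118 × 10⁻⁵ × 28 × N²
N² = 2,780.7 / (31.304 × 10⁻⁵) = 8,882,890
N ≈ √8,882,890 ≈ 2,980.4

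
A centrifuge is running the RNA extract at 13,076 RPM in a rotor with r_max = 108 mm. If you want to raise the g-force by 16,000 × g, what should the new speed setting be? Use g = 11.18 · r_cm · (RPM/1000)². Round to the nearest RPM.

N₂ ≈ 17421 RPM

r = 108 mm = 10.8 cm
Current RCF = 11.18 × 10.8 × (13.076)² = 11.18 × 10.8 × 170.981776 ≈ 20,645 × g
Target RCF = 20,645 + 16,000 = 36,645 × g
(N/1000)² = 36,645 / 120.744 = 303.4933
N = 1000 × √303.4933 ≈ 17,421.1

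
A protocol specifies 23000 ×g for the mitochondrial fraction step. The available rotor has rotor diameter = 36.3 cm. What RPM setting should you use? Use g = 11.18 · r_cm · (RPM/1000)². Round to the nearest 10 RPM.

≈ 10650 RPM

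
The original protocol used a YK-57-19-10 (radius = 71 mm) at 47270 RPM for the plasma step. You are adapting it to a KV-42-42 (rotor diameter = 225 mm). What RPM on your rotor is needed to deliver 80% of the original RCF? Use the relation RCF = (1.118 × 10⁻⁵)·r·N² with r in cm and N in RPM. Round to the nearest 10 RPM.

≈ 33590 RPM

Original rotor: r = 71 mm = 7.1 cm
RCF_original = 1.118 × 10⁻⁵ × 7.1 × (47270)² = 1.118 × 10⁻⁵ × 7.1 × 2,234,452,900 ≈ 177,366.4 × g
Target RCF = 0.8 × 177,366.4 ≈ 141,893.1 × g
Your rotor: r = 225 mm / 2 = 112.5 mm = 11.25 cm
141,893.1 = 1.118 × 10⁻⁵ × 11.25 × N²
N² = 141,893.1 / (12.5775 × 10⁻⁵) = 1,128,150,268
N ≈ √1,128,150,268 ≈ 33,587.9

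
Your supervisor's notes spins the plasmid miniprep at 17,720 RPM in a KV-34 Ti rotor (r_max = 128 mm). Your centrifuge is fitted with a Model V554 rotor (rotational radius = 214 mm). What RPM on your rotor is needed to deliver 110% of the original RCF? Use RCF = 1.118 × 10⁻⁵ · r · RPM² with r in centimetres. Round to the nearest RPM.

14373 RPM

Original rotor: r = 128 mm = 12.8 cm
RCF = 1.118 × 10⁻⁵ × r × N²
RCF_original = 1.118 × 10⁻⁵ × 12.8 × (17720)² = 1.118 × 10⁻⁵ × 12.8 × 313,998,400 ≈ 44,934.4 × g
Target RCF = 1.1 × 44,934.4 ≈ 49,427.8 × g
Your rotor: r = 214 mm = 21.4 cm
49,427.8 = 1.118 × 10⁻⁵ × 21.4 × N²
N² = 49,427.8 / (23.9252 × 10⁻⁵) = 206,593,048
N ≈ √206,593,048 ≈ 14,373.3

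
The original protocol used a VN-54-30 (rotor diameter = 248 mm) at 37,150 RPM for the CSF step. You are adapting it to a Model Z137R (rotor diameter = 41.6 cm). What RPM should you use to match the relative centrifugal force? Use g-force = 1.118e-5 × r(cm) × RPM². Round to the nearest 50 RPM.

≈ 28700 RPM

Original rotor: r = 248 mm / 2 = 124 mm = 12.4 cm
RCF = 1.118 × 10⁻⁵ × r × N²
RCF_original = 1.118 × 10⁻⁵ × 12.4 × (37150)² = 1.118 × 10⁻⁵ × 12.4 × 1,380,122,500 ≈ 191,329.1 × g
Your rotor: r = 41.6 / 2 = 20.8 cm
191,329.1 = 1.118 × 10⁻⁵ × 20.8 × N²
N² = 191,329.1 / (23.2544 × 10⁻⁵) = 822,765,154
N ≈ √822,765,154 ≈ 28,683.9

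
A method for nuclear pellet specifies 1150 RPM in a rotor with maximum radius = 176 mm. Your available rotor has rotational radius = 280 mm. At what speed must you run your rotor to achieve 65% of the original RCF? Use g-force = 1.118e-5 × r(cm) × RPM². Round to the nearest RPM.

Original rotor: r = 176 mm = 17.6 cm
RCF = 1.118 × 10⁻⁵ × r × N²
RCF_original = 1.118 × 10⁻⁵ × 17.6 × (1150)² = 1.118 × 10⁻⁵ × 17.6 × 1,322,500 ≈ 260.2 × g
Target RCF = 0.65 × 260.2 ≈ 169.1 × g
Your rotor: r = 280 mm = 28.0 cm
169.1 = 1.118 × 10⁻⁵ × 28 × N²
N² = 169.1 / (31.304 × 10⁻⁵) = 540,187
N ≈ √540,187 ≈ 735.0

≈ 735 RPM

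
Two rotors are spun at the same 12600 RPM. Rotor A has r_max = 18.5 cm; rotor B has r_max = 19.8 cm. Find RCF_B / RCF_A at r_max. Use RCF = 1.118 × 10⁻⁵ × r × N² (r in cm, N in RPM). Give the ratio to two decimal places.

At fixed N, RCF ∝ r, so RCF_B/RCF_A = r_B/r_A = 19.8 / 18.5 = 1.0703.

1.07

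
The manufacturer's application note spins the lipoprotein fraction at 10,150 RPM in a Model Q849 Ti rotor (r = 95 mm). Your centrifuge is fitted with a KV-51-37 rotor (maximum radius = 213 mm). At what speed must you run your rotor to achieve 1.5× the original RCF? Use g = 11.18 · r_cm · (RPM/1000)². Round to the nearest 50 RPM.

8300 RPM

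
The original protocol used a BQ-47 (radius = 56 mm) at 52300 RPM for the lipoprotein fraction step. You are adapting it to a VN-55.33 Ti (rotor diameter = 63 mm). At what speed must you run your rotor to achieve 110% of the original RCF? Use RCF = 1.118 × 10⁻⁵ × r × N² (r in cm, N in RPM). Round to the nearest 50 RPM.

Original rotor: r = 56 mm = 5.6 cm
RCF_original = 1.118 × 10⁻⁵ × 5.6 × (52300)² = 1.118 × 10⁻⁵ × 5.6 × 2,735,290,000 ≈ 171,251 × g
Target RCF = 1.1 × 171,251 ≈ 188,376.1 × g
Your rotor: r = 63 mm / 2 = 31.5 mm = 3.15 cm
188,376.1 = 1.118 × 10⁻⁵ × 3.15 × N²
N² = 188,376.1 / (3.5217 × 10⁻⁵) = 5,349,010,421
N ≈ √5,349,010,421 ≈ 73,136.9

73150 RPM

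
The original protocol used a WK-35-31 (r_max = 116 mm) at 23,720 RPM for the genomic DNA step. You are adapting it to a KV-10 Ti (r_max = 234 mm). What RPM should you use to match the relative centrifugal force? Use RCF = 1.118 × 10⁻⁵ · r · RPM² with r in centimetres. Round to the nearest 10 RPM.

≈ 16700 RPM

Original rotor: r = 116 mm = 11.6 cm
RCF_original = 1.118 × 10⁻⁵ × 11.6 × (23720)² = 1.118 × 10⁻⁵ × 11.6 × 562,638,400 ≈ 72,967.4 × g
Your rotor: r = 234 mm = 23.4 cm
72,967.4 = 1.118 × 10⁻⁵ × 23.4 × N²
N² = 72,967.4 / (26.1612 × 10⁻⁵) = 278,914,576
N ≈ √278,914,576 ≈ 16,700.7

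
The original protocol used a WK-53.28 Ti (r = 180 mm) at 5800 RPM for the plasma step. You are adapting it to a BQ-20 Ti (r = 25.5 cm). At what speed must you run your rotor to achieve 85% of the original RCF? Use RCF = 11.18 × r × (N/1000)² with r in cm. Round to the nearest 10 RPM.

Original rotor: r = 180 mm = 18.0 cm
RCF = 11.18 × r × (N/1000)²
RCF_original = 11.18 × 18 × (5.8)² = 11.18 × 18 × 33.64 ≈ 6,769.7 × g
Target RCF = 0.85 × 6,769.7 ≈ 5,754.2 × g
5,754.2 = 11.18 × 25.5 × (N/1000)²
(N/1000)² = 5,754.2 / 285.09 = 20.1838
N = 1000 × √20.1838 ≈ 4,492.6

4490 RPM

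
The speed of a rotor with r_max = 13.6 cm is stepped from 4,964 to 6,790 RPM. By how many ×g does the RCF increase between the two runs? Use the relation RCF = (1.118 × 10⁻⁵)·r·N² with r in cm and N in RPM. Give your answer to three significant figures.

RCF₁ = 1.118 × 10⁻⁵ × 13.6 × (4964)² = 1.118 × 10⁻⁵ × 13.6 × 24,641,296 ≈ 3,746.7 × g
RCF₂ = 1.118 × 10⁻⁵ × 13.6 × (6790)² = 1.118 × 10⁻⁵ × 13.6 × 46,104,100 ≈ 7,010 × g
Increase = 7,010 − 3,746.7 = 3,263.3

3260 ×g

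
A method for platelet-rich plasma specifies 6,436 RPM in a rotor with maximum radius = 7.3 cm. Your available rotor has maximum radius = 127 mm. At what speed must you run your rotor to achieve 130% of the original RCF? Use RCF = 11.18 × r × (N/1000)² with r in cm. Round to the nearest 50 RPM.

RCF = 11.18 × r × (N/1000)²
RCF_original = 11.18 × 7.3 × (6.436)² = 11.18 × 7.3 × 41.422096 ≈ 3,380.6 × g
Target RCF = 1.3 × 3,380.6 ≈ 4,394.8 × g
Your rotor: r = 127 mm = 12.7 cm
4,394.8 = 11.18 × 12.7 × (N/1000)²
(N/1000)² = 4,394.8 / 141.986 = 30.95235
N = 1000 × √30.95235 ≈ 5,563.5

5550 RPM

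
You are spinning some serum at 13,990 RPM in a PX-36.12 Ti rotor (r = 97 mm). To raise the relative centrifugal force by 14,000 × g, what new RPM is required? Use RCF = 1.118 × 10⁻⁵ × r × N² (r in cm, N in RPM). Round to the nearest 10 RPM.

r = 97 mm = 9.7 cm
Current RCF = 1.118 × 10⁻⁵ × 9.7 × (13990)² = 1.118 × 10⁻⁵ × 9.7 × 195,720,100 ≈ 21,225.1 × g
Target RCF = 21,225.1 + 14,000 = 35,225.1 × g
N² = 35,225.1 / (10.8446 × 10⁻⁵) = 324,816,960
N ≈ √324,816,960 ≈ 18,022.7

≈ 18020 RPM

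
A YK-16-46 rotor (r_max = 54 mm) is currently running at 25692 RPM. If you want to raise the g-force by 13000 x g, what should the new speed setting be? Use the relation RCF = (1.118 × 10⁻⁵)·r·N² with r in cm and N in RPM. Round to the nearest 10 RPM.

r = 54 mm = 5.4 cm
Current RCF = 1.118 × 10⁻⁵ × 5.4 × (25692)² = 1.118 × 10⁻⁵ × 5.4 × 660,078,864 ≈ 39,850.3 × g
Target RCF = 39,850.3 + 13,000 = 52,850.3 × g
N² = 52,850.3 / (6.0372 × 10⁻⁵) = 875,410,786
N ≈ √875,410,786 ≈ 29,587.3

N₂ ≈ 29590 RPM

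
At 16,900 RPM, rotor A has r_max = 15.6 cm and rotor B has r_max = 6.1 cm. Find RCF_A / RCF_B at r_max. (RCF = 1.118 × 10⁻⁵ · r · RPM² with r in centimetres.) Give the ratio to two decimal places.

At fixed N, RCF ∝ r, so RCF_A/RCF_B = r_A/r_B = 15.6 / 6.1 = 2.5574.

2.56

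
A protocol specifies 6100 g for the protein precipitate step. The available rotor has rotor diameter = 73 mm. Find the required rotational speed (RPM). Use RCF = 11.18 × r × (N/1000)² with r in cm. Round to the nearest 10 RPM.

r = 73 mm / 2 = 36.5 mm = 3.65 cm
RCF = 11.18 × r × (N/1000)²
6,100 = 11.18 × 3.65 × (N/1000)²
(N/1000)² = 6,100 / 40.807 = 149.4842
N = 1000 × √149.4842 ≈ 12,226.4

N ≈ 12230 RPM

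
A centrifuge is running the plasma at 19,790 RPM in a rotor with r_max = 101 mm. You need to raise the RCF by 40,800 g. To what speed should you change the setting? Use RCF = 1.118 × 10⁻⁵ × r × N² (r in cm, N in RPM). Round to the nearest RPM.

27440 RPM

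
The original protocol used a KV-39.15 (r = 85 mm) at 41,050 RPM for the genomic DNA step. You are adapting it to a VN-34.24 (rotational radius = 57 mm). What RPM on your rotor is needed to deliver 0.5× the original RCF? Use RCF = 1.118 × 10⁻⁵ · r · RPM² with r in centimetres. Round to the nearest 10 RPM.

Original rotor: r = 85 mm = 8.5 cm
RCF_original = 1.118 × 10⁻⁵ × 8.5 × (41050)² = 1.118 × 10⁻⁵ × 8.5 × 1,685,102,500 ≈ 160,135.3 × g
Target RCF = 0.5 × 160,135.3 ≈ 80,067.6 × g
Your rotor: r = 57 mm = 5.7 cm
80,067.6 = 1.118 × 10⁻⁵ × 5.7 × N²
N² = 80,067.6 / (6.3726 × 10⁻⁵) = 1,256,435,364
N ≈ √1,256,435,364 ≈ 35,446.2

35450 RPM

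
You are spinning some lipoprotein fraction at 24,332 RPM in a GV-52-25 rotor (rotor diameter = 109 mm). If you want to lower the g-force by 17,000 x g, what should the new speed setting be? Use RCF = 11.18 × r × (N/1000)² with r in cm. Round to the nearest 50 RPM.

r = 109 mm / 2 = 54.5 mm = 5.45 cm
Current RCF = 11.18 × 5.45 × (24.332)² = 11.18 × 5.45 × 592.046224 ≈ 36,074 × g
Target RCF = 36,074 − 17,000 = 19,074 × g
(N/1000)² = 19,074 / 60.931 = 313.0426
N = 1000 × √313.0426 ≈ 17,693.0

≈ 17700 RPM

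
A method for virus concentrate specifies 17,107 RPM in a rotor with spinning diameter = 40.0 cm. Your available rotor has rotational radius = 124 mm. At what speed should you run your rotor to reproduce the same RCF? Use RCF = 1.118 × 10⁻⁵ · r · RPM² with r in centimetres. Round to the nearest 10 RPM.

Original rotor: r = 40.0 / 2 = 20 cm
RCF = 1.118 × 10⁻⁵ × r × N²
RCF_original = 1.118 × 10⁻⁵ × 20 × (17107)² = 1.118 × 10⁻⁵ × 20 × 292,649,449 ≈ 65,436.4 × g
Your rotor: r = 124 mm = 12.4 cm
65,436.4 = 1.118 × 10⁻⁵ × 12.4 × N²
N² = 65,436.4 / (13.8632 × 10⁻⁵) = 472,015,119
N ≈ √472,015,119 ≈ 21,725.9

≈ 21730 RPM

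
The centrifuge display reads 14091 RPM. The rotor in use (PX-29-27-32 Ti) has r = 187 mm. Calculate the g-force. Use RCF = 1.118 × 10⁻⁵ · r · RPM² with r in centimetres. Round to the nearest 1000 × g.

42000 g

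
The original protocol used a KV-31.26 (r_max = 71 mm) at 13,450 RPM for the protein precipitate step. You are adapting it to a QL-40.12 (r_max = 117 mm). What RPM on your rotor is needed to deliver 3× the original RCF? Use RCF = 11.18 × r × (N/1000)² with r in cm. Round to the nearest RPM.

18148 RPM

Original rotor: r = 71 mm = 7.1 cm
RCF = 11.18 × r × (N/1000)²
RCF_original = 11.18 × 7.1 × (13.45)² = 11.18 × 7.1 × 180.9025 ≈ 14,359.7 × g
Target RCF = 3 × 14,359.7 ≈ 43,079.1 × g
Your rotor: r = 117 mm = 11.7 cm
43,079.1 = 11.18 × 11.7 × (N/1000)²
(N/1000)² = 43,079.1 / 130.806 = 329.3358
N = 1000 × √329.3358 ≈ 18,147.6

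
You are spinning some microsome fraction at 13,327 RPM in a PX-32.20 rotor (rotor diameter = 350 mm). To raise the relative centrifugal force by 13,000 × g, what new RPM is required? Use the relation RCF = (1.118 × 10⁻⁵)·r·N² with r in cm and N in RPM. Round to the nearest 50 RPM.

r = 350 mm / 2 = 175 mm = 17.5 cm
Current RCF = 1.118 × 10⁻⁵ × 17.5 × (13327)² = 1.118 × 10⁻⁵ × 17.5 × 177,608,929 ≈ 34,749.2 × g
Target RCF = 34,749.2 + 13,000 = 47,749.2 × g
N² = 47,749.2 / (19.565 × 10⁻⁵) = 244,054,178
N ≈ √244,054,178 ≈ 15,622.2

N₂ ≈ 15600 RPM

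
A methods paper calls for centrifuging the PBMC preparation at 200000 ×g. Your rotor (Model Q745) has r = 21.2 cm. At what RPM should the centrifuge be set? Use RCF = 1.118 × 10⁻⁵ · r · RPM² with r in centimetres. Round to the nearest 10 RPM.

29050 RPM

RCF = 1.118 × 10⁻⁵ × r × N²
200,000 = 1.118 × 10⁻⁵ × 21.2 × N²
N² = 200,000 / (23.7016 × 10⁻⁵) = 843,824,889
N ≈ √843,824,889 ≈ 29,048.7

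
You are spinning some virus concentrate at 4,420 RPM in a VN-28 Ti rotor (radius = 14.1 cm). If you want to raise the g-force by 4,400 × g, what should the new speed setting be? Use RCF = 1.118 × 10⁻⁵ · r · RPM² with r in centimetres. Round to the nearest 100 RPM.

6900 RPM

Current RCF = 1.118 × 10⁻⁵ × 14.1 × (4420)² = 1.118 × 10⁻⁵ × 14.1 × 19,536,400 ≈ 3,079.7 × g
Target RCF = 3,079.7 + 4,400 = 7,479.7 × g
N² = 7,479.7 / (15.7638 × 10⁻⁵) = 47,448,585
N ≈ √47,448,585 ≈ 6,888.3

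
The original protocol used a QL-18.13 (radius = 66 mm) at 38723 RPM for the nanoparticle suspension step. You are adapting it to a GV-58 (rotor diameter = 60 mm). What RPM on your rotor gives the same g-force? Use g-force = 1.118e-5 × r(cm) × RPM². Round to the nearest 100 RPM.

57400 RPM

Original rotor: r = 66 mm = 6.6 cm
RCF_original = 1.118 × 10⁻⁵ × 6.6 × (38723)² = 1.118 × 10⁻⁵ × 6.6 × 1,499,470,729 ≈ 110,642.9 × g
Your rotor: r = 60 mm / 2 = 30 mm = 3 cm
110,642.9 = 1.118 × 10⁻⁵ × 3 × N²
N² = 110,642.9 / (3.354 × 10⁻⁵) = 3,298,834,228
N ≈ √3,298,834,228 ≈ 57,435.5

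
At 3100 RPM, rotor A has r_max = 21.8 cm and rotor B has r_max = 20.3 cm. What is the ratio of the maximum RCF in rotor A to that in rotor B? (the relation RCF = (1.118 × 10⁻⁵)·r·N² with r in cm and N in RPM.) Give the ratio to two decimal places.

At fixed N, RCF ∝ r, so RCF_A/RCF_B = r_A/r_B = 21.8 / 20.3 = 1.0739.

1.07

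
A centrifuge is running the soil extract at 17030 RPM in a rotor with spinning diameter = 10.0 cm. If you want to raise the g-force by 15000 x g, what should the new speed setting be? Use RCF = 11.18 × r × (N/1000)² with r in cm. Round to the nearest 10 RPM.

23630 RPM

r = 10.0 / 2 = 5 cm
Current RCF = 11.18 × 5 × (17.03)² = 11.18 × 5 × 290.0209 ≈ 16,212.2 × g
Target RCF = 16,212.2 + 15,000 = 31,212.2 × g
(N/1000)² = 31,212.2 / 55.9 = 558.3578
N = 1000 × √558.3578 ≈ 23,629.6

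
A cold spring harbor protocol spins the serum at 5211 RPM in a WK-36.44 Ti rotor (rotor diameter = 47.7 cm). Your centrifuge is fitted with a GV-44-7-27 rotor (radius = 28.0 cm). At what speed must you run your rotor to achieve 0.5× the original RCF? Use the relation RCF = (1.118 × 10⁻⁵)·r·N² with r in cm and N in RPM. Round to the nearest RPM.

3401 RPM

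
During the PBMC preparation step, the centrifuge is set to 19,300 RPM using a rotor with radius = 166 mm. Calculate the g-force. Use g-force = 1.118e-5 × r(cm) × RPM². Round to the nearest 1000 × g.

r = 166 mm = 16.6 cm
RCF = 1.118 × 10⁻⁵ × r × N²
RCF = 1.118 × 10⁻⁵ × 16.6 × (19300)² = 1.118 × 10⁻⁵ × 16.6 × 372,490,000 ≈ 69,129.7 × g

RCF ≈ 69000 ×g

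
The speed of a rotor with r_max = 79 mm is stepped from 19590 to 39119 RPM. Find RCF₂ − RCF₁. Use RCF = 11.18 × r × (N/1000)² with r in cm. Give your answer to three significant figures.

r = 79 mm = 7.9 cm
RCF₁ = 11.18 × 7.9 × (19.59)² = 11.18 × 7.9 × 383.7681 ≈ 33,895.2 × g
RCF₂ = 11.18 × 7.9 × (39.119)² = 11.18 × 7.9 × 1,530.296161 ≈ 135,158.8 × g
Increase = 135,158.8 − 33,895.2 = 101,263.6

101000 x g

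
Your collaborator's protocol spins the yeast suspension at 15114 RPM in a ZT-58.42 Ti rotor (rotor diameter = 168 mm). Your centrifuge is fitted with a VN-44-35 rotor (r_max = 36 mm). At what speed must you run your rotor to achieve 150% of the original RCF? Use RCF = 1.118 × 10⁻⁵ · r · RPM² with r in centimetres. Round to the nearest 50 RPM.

28300 RPM

Original rotor: r = 168 mm / 2 = 84 mm = 8.4 cm
RCF_original = 1.118 × 10⁻⁵ × 8.4 × (15114)² = 1.118 × 10⁻⁵ × 8.4 × 228,432,996 ≈ 21,452.6 × g
Target RCF = 1.5 × 21,452.6 ≈ 32,178.9 × g
Your rotor: r = 36 mm = 3.6 cm
32,178.9 = 1.118 × 10⁻⁵ × 3.6 × N²
N² = 32,178.9 / (4.0248 × 10⁻⁵) = 799,515,504
N ≈ √799,515,504 ≈ 28,275.7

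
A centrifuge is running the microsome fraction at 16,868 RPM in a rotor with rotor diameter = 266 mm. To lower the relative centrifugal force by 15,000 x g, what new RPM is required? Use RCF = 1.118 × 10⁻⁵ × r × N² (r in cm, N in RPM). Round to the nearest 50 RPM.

13550 RPM

r = 266 mm / 2 = 133 mm = 13.3 cm
Current RCF = 1.118 × 10⁻⁵ × 13.3 × (16868)² = 1.118 × 10⁻⁵ × 13.3 × 284,529,424 ≈ 42,307.8 × g
Target RCF = 42,307.8 − 15,000 = 27,307.8 × g
N² = 27,307.8 / (14.8694 × 10⁻⁵) = 183,650,988
N ≈ √183,650,988 ≈ 13,551.8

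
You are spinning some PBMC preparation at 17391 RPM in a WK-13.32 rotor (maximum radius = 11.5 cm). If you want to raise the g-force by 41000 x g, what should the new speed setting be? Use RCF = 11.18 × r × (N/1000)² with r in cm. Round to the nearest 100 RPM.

Current RCF = 11.18 × 11.5 × (17.391)² = 11.18 × 11.5 × 302.446881 ≈ 38,885.6 × g
Target RCF = 38,885.6 + 41,000 = 79,885.6 × g
(N/1000)² = 79,885.6 / 128.57 = 621.3393
N = 1000 × √621.3393 ≈ 24,926.7

≈ 24900 RPM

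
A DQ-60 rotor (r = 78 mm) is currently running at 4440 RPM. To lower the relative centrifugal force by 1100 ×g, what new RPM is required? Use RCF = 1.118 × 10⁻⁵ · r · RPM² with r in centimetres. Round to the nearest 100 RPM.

2700 RPM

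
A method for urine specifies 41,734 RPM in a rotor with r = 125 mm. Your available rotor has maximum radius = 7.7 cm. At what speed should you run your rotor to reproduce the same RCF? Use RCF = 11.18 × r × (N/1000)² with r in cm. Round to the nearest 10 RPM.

53170 RPM

Original rotor: r = 125 mm = 12.5 cm
RCF = 11.18 × r × (N/1000)²
RCF_original = 11.18 × 12.5 × (41.734)² = 11.18 × 12.5 × 1,741.726756 ≈ 243,406.3 × g
243,406.3 = 11.18 × 7.7 × (N/1000)²
(N/1000)² = 243,406.3 / 86.086 = 2827.478
N = 1000 × √2827.478 ≈ 53,174.0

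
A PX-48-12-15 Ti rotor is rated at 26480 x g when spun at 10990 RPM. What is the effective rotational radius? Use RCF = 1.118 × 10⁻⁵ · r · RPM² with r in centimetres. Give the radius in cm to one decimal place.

RCF = 1.118 × 10⁻⁵ × r × N²
26480 = 1.118 × 10⁻⁵ × r × (10990)²
r = 26480 / (1.118 × 10⁻⁵ × 120,780,100) = 26480 / 1350.322 ≈ 19.610 cm

≈ 19.6 cm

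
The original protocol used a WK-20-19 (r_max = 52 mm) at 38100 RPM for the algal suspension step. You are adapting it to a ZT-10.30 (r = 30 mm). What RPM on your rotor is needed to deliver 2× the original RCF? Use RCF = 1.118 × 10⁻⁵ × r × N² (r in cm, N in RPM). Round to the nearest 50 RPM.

Original rotor: r = 52 mm = 5.2 cm
RCF_original = 1.118 × 10⁻⁵ × 5.2 × (38100)² = 1.118 × 10⁻⁵ × 5.2 × 1,451,610,000 ≈ 84,390.8 × g
Target RCF = 2 × 84,390.8 ≈ 168,781.6 × g
Your rotor: r = 30 mm = 3.0 cm
168,781.6 = 1.118 × 10⁻⁵ × 3 × N²
N² = 168,781.6 / (3.354 × 10⁻⁵) = 5,032,248,062
N ≈ √5,032,248,062 ≈ 70,938.3

70950 RPM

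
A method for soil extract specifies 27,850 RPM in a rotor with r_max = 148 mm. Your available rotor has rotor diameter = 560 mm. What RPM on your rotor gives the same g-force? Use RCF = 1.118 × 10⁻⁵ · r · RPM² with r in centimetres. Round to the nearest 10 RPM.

Original rotor: r = 148 mm = 14.8 cm
RCF_original = 1.118 × 10⁻⁵ × 14.8 × (27850)² = 1.118 × 10⁻⁵ × 14.8 × 775,622,500 ≈ 128,337.6 × g
Your rotor: r = 560 mm / 2 = 280 mm = 28 cm
128,337.6 = 1.118 × 10⁻⁵ × 28 × N²
N² = 128,337.6 / (31.304 × 10⁻⁵) = 409,971,889
N ≈ √409,971,889 ≈ 20,247.8

20250 RPM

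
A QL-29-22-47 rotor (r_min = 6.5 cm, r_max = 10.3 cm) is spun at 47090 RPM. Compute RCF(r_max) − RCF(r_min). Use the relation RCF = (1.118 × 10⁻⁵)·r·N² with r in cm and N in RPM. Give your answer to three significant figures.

ΔRCF = 1.118 × 10⁻⁵ × (r_max − r_min) × N² = 1.118 × 10⁻⁵ × 3.8 × 2,217,468,100 ≈ 94,206.9

94200 x g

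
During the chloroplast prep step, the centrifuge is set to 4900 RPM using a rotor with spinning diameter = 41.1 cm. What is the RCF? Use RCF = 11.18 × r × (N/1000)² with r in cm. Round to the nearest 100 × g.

r = 41.1 / 2 = 20.55 cm
RCF = 11.18 × 20.55 × (4.9)² = 11.18 × 20.55 × 24.01 ≈ 5,516.3 × g

5500 x g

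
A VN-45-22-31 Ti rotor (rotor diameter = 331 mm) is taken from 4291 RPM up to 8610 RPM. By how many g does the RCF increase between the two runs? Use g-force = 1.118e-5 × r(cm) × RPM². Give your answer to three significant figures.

10300 g

r = 331 mm / 2 = 165.5 mm = 16.55 cm
RCF₁ = 1.118 × 10⁻⁵ × 16.55 × (4291)² = 1.118 × 10⁻⁵ × 16.55 × 18,412,681 ≈ 3,406.9 × g
RCF₂ = 1.118 × 10⁻⁵ × 16.55 × (8610)² = 1.118 × 10⁻⁵ × 16.55 × 74,132,100 ≈ 13,716.6 × g
Increase = 13,716.6 − 3,406.9 = 10,309.7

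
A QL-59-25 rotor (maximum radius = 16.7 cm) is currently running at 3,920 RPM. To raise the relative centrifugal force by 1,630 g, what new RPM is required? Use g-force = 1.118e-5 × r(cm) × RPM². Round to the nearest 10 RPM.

Current RCF = 1.118 × 10⁻⁵ × 16.7 × (3920)² = 1.118 × 10⁻⁵ × 16.7 × 15,366,400 ≈ 2,869 × g
Target RCF = 2,869 + 1,630 = 4,499 × g
N² = 4,499 / (18.6706 × 10⁻⁵) = 24,096,708
N ≈ √24,096,708 ≈ 4,908.8

≈ 4910 RPM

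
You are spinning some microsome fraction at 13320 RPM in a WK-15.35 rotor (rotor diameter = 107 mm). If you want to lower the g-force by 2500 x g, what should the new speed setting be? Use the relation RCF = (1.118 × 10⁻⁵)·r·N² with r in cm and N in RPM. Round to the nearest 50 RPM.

N₂ ≈ 11650 RPM

r = 107 mm / 2 = 53.5 mm = 5.35 cm
Current RCF = 1.118 × 10⁻⁵ × 5.35 × (13320)² = 1.118 × 10⁻⁵ × 5.35 × 177,422,400 ≈ 10,612.2 × g
Target RCF = 10,612.2 − 2,500 = 8,112.2 × g
N² = 8,112.2 / (5.9813 × 10⁻⁵) = 135,626,034
N ≈ √135,626,034 ≈ 11,645.9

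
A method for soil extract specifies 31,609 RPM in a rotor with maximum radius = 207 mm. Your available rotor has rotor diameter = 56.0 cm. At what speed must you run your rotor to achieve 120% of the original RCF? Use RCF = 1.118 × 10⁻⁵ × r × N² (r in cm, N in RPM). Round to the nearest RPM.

≈ 29772 RPM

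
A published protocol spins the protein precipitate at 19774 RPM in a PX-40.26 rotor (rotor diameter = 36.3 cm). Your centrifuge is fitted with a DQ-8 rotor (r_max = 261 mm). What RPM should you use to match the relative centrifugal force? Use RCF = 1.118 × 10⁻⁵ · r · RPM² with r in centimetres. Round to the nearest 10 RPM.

Original rotor: r = 36.3 / 2 = 18.15 cm
RCF = 1.118 × 10⁻⁵ × r × N²
RCF_original = 1.118 × 10⁻⁵ × 18.15 × (19774)² = 1.118 × 10⁻⁵ × 18.15 × 391,011,076 ≈ 79,342.8 × g
Your rotor: r = 261 mm = 26.1 cm
79,342.8 = 1.118 × 10⁻⁵ × 26.1 × N²
N² = 79,342.8 / (29.1798 × 10⁻⁵) = 271,910,020
N ≈ √271,910,020 ≈ 16,489.7

16490 RPM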